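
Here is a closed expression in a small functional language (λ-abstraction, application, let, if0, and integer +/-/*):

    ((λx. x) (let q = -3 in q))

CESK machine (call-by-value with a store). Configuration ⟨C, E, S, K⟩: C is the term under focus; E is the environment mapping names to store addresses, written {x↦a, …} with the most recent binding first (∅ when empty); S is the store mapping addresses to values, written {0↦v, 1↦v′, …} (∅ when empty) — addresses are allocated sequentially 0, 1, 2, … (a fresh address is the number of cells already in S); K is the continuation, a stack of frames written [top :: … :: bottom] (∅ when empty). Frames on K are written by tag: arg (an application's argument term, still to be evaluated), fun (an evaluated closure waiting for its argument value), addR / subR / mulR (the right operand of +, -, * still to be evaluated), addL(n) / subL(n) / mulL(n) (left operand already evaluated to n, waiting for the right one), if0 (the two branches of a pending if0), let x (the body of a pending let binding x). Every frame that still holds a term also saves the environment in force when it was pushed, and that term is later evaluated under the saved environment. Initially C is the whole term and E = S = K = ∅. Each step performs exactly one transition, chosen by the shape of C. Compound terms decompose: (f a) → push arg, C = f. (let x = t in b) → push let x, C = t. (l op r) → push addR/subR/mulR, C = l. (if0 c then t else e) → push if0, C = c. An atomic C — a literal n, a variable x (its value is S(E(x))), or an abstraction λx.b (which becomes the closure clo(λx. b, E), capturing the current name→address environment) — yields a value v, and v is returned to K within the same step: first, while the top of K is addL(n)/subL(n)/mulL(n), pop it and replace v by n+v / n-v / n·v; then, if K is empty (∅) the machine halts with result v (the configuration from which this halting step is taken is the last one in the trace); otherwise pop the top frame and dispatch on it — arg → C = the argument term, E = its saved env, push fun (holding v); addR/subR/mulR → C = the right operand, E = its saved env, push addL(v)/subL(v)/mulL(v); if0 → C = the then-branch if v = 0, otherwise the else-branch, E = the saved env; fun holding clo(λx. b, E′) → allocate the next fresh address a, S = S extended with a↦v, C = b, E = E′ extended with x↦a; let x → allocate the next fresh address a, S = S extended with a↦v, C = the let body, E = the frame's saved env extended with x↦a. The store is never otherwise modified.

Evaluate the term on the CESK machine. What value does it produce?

step 0: [C=((λx. x) (let q = -3 in q)) | E=∅ | S=∅ | K=∅]
step 1: [C=(λx. x) | E=∅ | S=∅ | K=[arg]]
step 2: [C=(let q = -3 in q) | E=∅ | S=∅ | K=[fun]]
step 3: [C=-3 | E=∅ | S=∅ | K=[let q :: fun]]
step 4: [C=q | E={q↦0} | S={0↦-3} | K=[fun]]
step 5: [C=x | E={x↦1} | S={0↦-3, 1↦-3} | K=∅]
→ final value -3

Answer: -3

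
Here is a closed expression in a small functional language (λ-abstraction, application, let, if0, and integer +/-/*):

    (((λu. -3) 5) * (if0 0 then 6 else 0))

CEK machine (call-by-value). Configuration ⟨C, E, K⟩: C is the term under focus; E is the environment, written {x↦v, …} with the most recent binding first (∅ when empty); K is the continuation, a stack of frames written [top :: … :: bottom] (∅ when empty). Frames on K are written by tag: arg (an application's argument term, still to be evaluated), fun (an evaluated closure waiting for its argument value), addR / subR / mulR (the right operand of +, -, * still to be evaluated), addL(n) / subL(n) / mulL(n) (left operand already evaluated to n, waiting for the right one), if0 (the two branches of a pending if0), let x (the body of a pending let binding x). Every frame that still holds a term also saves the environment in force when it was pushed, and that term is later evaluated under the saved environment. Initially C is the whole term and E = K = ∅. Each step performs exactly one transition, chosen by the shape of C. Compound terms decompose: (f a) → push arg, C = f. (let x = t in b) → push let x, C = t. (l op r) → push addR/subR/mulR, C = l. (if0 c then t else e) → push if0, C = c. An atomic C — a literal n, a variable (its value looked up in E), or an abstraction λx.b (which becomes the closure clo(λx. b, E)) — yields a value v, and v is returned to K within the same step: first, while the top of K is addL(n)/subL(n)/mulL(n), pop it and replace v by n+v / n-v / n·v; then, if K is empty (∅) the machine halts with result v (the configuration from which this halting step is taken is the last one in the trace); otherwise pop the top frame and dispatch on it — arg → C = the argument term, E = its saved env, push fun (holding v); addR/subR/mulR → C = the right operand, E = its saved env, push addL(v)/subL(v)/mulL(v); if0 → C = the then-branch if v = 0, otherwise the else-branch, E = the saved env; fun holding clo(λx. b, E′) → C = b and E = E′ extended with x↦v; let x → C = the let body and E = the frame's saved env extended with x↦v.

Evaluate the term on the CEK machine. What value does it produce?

step 0: [C=(((λu. -3) 5) * (if0 0 then 6 else 0)) | E=∅ | K=∅]
step 1: [C=((λu. -3) 5) | E=∅ | K=[mulR]]
step 2: [C=(λu. -3) | E=∅ | K=[arg :: mulR]]
step 3: [C=5 | E=∅ | K=[fun :: mulR]]
step 4: [C=-3 | E={u↦5} | K=[mulR]]
step 5: [C=(if0 0 then 6 else 0) | E=∅ | K=[mulL(-3)]]
step 6: [C=0 | E=∅ | K=[if0 :: mulL(-3)]]
step 7: [C=6 | E=∅ | K=[mulL(-3)]]
→ final value -18

Answer: -18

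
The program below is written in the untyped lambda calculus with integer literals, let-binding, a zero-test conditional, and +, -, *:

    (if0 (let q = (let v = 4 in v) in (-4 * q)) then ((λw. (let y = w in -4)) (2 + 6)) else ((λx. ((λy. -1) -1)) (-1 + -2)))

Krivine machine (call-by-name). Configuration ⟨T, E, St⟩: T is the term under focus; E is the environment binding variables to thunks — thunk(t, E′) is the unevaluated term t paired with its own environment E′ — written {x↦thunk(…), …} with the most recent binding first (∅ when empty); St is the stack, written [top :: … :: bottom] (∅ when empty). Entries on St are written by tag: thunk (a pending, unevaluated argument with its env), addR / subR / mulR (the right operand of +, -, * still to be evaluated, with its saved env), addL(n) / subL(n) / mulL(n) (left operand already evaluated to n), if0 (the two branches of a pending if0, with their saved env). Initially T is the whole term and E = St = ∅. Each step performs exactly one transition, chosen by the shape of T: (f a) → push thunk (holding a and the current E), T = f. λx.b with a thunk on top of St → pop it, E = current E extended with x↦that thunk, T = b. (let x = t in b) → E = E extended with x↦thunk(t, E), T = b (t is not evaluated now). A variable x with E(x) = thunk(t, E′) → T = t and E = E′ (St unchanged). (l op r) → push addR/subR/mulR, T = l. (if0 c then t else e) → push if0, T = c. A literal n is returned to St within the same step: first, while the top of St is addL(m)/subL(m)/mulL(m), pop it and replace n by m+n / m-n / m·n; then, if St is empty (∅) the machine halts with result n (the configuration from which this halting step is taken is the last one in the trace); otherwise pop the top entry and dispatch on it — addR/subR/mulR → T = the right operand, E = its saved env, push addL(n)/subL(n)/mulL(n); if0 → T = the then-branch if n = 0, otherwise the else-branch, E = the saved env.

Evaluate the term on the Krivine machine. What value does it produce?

t=0: <T=(if0 (let q = (let v = 4 in v) in (-4 * q)) then ((λw. (let y = w in -4)) (2 + 6)) else ((λx. ((λy. -1) -1)) (-1 + -2))), E=∅, St=∅>
t=1: <T=(let q = (let v = 4 in v) in (-4 * q)), E=∅, St=[if0]>
t=2: <T=(-4 * q), E={q↦thunk((let v = 4 in v), ∅)}, St=[if0]>
t=3: <T=-4, E={q↦thunk((let v = 4 in v), ∅)}, St=[mulR :: if0]>
t=4: <T=q, E={q↦thunk((let v = 4 in v), ∅)}, St=[mulL(-4) :: if0]>
t=5: <T=(let v = 4 in v), E=∅, St=[mulL(-4) :: if0]>
t=6: <T=v, E={v↦thunk(4, ∅)}, St=[mulL(-4) :: if0]>
t=7: <T=4, E=∅, St=[mulL(-4) :: if0]>
t=8: <T=((λx. ((λy. -1) -1)) (-1 + -2)), E=∅, St=∅>
t=9: <T=(λx. ((λy. -1) -1)), E=∅, St=[thunk]>
t=10: <T=((λy. -1) -1), E={x↦thunk((-1 + -2), ∅)}, St=∅>
t=11: <T=(λy. -1), E={x↦thunk((-1 + -2), ∅)}, St=[thunk]>
t=12: <T=-1, E={y↦thunk(-1, {x↦thunk((-1 + -2), ∅)}), x↦thunk((-1 + -2), ∅)}, St=∅>
→ final value -1

Answer: -1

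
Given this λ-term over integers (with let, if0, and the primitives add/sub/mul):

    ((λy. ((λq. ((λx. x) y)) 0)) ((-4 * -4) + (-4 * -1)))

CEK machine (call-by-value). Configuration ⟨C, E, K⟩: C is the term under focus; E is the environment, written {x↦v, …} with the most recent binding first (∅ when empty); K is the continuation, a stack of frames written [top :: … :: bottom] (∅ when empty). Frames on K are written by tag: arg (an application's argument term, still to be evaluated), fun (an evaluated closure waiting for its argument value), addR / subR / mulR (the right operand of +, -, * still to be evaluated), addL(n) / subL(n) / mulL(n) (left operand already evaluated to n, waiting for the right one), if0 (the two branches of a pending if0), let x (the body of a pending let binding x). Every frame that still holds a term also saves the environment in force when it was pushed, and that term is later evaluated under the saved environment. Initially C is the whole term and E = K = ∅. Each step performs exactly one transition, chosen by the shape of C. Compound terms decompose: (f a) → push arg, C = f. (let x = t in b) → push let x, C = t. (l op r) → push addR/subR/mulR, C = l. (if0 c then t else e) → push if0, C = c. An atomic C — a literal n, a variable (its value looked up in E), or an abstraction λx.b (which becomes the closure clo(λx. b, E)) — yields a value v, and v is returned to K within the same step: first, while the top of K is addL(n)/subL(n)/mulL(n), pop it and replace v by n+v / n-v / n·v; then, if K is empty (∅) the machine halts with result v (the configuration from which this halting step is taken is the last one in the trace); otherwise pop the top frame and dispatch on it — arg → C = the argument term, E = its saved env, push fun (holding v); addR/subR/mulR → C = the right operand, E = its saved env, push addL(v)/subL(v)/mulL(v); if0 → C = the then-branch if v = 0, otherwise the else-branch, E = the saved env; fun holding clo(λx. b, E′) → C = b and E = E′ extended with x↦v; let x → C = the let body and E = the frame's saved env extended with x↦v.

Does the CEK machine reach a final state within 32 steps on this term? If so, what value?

Answer: 20

Derivation:
[0] ⟨C=((λy. ((λq. ((λx. x) y)) 0)) ((-4 * -4) + (-4 * -1))); E=∅; K=∅⟩
[1] ⟨C=(λy. ((λq. ((λx. x) y)) 0)); E=∅; K=[arg]⟩
[2] ⟨C=((-4 * -4) + (-4 * -1)); E=∅; K=[fun]⟩
[3] ⟨C=(-4 * -4); E=∅; K=[addR :: fun]⟩
[4] ⟨C=-4; E=∅; K=[mulR :: addR :: fun]⟩
[5] ⟨C=-4; E=∅; K=[mulL(-4) :: addR :: fun]⟩
[6] ⟨C=(-4 * -1); E=∅; K=[addL(16) :: fun]⟩
[7] ⟨C=-4; E=∅; K=[mulR :: addL(16) :: fun]⟩
[8] ⟨C=-1; E=∅; K=[mulL(-4) :: addL(16) :: fun]⟩
[9] ⟨C=((λq. ((λx. x) y)) 0); E={y↦20}; K=∅⟩
[10] ⟨C=(λq. ((λx. x) y)); E={y↦20}; K=[arg]⟩
[11] ⟨C=0; E={y↦20}; K=[fun]⟩
[12] ⟨C=((λx. x) y); E={q↦0, y↦20}; K=∅⟩
[13] ⟨C=(λx. x); E={q↦0, y↦20}; K=[arg]⟩
[14] ⟨C=y; E={q↦0, y↦20}; K=[fun]⟩
[15] ⟨C=x; E={x↦20, q↦0, y↦20}; K=∅⟩
→ final value 20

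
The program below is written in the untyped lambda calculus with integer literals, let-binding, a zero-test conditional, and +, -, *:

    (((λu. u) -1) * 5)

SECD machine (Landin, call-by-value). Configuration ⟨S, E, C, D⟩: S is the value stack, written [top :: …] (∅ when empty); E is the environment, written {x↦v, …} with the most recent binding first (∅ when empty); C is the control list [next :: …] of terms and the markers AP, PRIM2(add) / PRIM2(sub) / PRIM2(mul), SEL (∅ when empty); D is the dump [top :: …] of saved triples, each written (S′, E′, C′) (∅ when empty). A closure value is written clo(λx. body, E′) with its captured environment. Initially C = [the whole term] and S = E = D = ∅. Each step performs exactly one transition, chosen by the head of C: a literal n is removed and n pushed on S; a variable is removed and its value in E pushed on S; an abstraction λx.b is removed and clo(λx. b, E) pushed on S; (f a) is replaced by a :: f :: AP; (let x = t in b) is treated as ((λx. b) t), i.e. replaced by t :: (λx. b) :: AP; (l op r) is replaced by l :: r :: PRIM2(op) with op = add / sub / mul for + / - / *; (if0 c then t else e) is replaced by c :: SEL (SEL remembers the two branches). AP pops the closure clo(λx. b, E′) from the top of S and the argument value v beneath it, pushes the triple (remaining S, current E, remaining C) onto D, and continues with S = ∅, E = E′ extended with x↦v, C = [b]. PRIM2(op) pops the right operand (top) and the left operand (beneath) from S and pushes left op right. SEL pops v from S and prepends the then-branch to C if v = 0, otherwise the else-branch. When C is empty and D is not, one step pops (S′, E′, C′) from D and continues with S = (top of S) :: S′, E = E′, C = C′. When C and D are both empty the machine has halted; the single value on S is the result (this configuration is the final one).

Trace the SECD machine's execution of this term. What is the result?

step 0: ⟨S=∅; E=∅; C=[(((λu. u) -1) * 5)]; D=∅⟩
step 1: ⟨S=∅; E=∅; C=[((λu. u) -1) :: 5 :: PRIM2(mul)]; D=∅⟩
step 2: ⟨S=∅; E=∅; C=[-1 :: (λu. u) :: AP :: 5 :: PRIM2(mul)]; D=∅⟩
step 3: ⟨S=[-1]; E=∅; C=[(λu. u) :: AP :: 5 :: PRIM2(mul)]; D=∅⟩
step 4: ⟨S=[clo(λu. u, ∅) :: -1]; E=∅; C=[AP :: 5 :: PRIM2(mul)]; D=∅⟩
step 5: ⟨S=∅; E={u↦-1}; C=[u]; D=[(∅, ∅, [5 :: PRIM2(mul)])]⟩
step 6: ⟨S=[-1]; E={u↦-1}; C=∅; D=[(∅, ∅, [5 :: PRIM2(mul)])]⟩
step 7: ⟨S=[-1]; E=∅; C=[5 :: PRIM2(mul)]; D=∅⟩
step 8: ⟨S=[5 :: -1]; E=∅; C=[PRIM2(mul)]; D=∅⟩
step 9: ⟨S=[-5]; E=∅; C=∅; D=∅⟩
→ final value -5

Answer: -5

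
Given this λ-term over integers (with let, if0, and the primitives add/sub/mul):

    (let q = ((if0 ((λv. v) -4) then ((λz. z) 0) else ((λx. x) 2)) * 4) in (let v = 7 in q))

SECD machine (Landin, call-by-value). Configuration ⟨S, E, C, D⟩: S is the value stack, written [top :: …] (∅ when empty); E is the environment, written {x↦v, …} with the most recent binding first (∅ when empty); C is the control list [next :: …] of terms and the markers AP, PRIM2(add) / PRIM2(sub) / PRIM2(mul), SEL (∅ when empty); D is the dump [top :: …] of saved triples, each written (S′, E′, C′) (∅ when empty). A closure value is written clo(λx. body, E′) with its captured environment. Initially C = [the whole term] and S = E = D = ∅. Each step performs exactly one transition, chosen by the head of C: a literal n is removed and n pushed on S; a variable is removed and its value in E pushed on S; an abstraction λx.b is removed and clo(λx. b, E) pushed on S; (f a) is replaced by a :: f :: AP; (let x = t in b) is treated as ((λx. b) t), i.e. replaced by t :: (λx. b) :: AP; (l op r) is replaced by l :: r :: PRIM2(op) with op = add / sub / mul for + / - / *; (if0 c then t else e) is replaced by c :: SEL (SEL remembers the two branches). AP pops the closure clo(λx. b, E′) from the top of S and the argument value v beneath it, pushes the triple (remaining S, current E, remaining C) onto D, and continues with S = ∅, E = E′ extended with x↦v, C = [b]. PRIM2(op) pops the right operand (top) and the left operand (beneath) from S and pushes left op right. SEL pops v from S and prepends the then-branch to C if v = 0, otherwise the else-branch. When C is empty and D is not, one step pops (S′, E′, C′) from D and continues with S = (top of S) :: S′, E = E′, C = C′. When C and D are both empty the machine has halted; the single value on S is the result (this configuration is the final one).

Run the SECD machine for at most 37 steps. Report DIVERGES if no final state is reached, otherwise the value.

Answer: 8

Machine steps:
[0] <S=∅, E=∅, C=[(let q = ((if0 ((λv. v) -4) then ((λz. z) 0) else ((λx. x) 2)) * 4) in (let v = 7 in q))], D=∅>
[1] <S=∅, E=∅, C=[((if0 ((λv. v) -4) then ((λz. z) 0) else ((λx. x) 2)) * 4) :: (λq. (let v = 7 in q)) :: AP], D=∅>
[2] <S=∅, E=∅, C=[(if0 ((λv. v) -4) then ((λz. z) 0) else ((λx. x) 2)) :: 4 :: PRIM2(mul) :: (λq. (let v = 7 in q)) :: AP], D=∅>
[3] <S=∅, E=∅, C=[((λv. v) -4) :: SEL :: 4 :: PRIM2(mul) :: (λq. (let v = 7 in q)) :: AP], D=∅>
[4] <S=∅, E=∅, C=[-4 :: (λv. v) :: AP :: SEL :: 4 :: PRIM2(mul) :: (λq. (let v = 7 in q)) :: AP], D=∅>
[5] <S=[-4], E=∅, C=[(λv. v) :: AP :: SEL :: 4 :: PRIM2(mul) :: (λq. (let v = 7 in q)) :: AP], D=∅>
[6] <S=[clo(λv. v, ∅) :: -4], E=∅, C=[AP :: SEL :: 4 :: PRIM2(mul) :: (λq. (let v = 7 in q)) :: AP], D=∅>
[7] <S=∅, E={v↦-4}, C=[v], D=[(∅, ∅, [SEL :: 4 :: PRIM2(mul) :: (λq. (let v = 7 in q)) :: AP])]>
[8] <S=[-4], E={v↦-4}, C=∅, D=[(∅, ∅, [SEL :: 4 :: PRIM2(mul) :: (λq. (let v = 7 in q)) :: AP])]>
[9] <S=[-4], E=∅, C=[SEL :: 4 :: PRIM2(mul) :: (λq. (let v = 7 in q)) :: AP], D=∅>
[10] <S=∅, E=∅, C=[((λx. x) 2) :: 4 :: PRIM2(mul) :: (λq. (let v = 7 in q)) :: AP], D=∅>
[11] <S=∅, E=∅, C=[2 :: (λx. x) :: AP :: 4 :: PRIM2(mul) :: (λq. (let v = 7 in q)) :: AP], D=∅>
[12] <S=[2], E=∅, C=[(λx. x) :: AP :: 4 :: PRIM2(mul) :: (λq. (let v = 7 in q)) :: AP], D=∅>
[13] <S=[clo(λx. x, ∅) :: 2], E=∅, C=[AP :: 4 :: PRIM2(mul) :: (λq. (let v = 7 in q)) :: AP], D=∅>
[14] <S=∅, E={x↦2}, C=[x], D=[(∅, ∅, [4 :: PRIM2(mul) :: (λq. (let v = 7 in q)) :: AP])]>
[15] <S=[2], E={x↦2}, C=∅, D=[(∅, ∅, [4 :: PRIM2(mul) :: (λq. (let v = 7 in q)) :: AP])]>
[16] <S=[2], E=∅, C=[4 :: PRIM2(mul) :: (λq. (let v = 7 in q)) :: AP], D=∅>
[17] <S=[4 :: 2], E=∅, C=[PRIM2(mul) :: (λq. (let v = 7 in q)) :: AP], D=∅>
[18] <S=[8], E=∅, C=[(λq. (let v = 7 in q)) :: AP], D=∅>
[19] <S=[clo(λq. (let v = 7 in q), ∅) :: 8], E=∅, C=[AP], D=∅>
[20] <S=∅, E={q↦8}, C=[(let v = 7 in q)], D=[(∅, ∅, ∅)]>
[21] <S=∅, E={q↦8}, C=[7 :: (λv. q) :: AP], D=[(∅, ∅, ∅)]>
[22] <S=[7], E={q↦8}, C=[(λv. q) :: AP], D=[(∅, ∅, ∅)]>
[23] <S=[clo(λv. q, {q↦8}) :: 7], E={q↦8}, C=[AP], D=[(∅, ∅, ∅)]>
[24] <S=∅, E={v↦7, q↦8}, C=[q], D=[(∅, {q↦8}, ∅) :: (∅, ∅, ∅)]>
[25] <S=[8], E={v↦7, q↦8}, C=∅, D=[(∅, {q↦8}, ∅) :: (∅, ∅, ∅)]>
[26] <S=[8], E={q↦8}, C=∅, D=[(∅, ∅, ∅)]>
[27] <S=[8], E=∅, C=∅, D=∅>
→ final value 8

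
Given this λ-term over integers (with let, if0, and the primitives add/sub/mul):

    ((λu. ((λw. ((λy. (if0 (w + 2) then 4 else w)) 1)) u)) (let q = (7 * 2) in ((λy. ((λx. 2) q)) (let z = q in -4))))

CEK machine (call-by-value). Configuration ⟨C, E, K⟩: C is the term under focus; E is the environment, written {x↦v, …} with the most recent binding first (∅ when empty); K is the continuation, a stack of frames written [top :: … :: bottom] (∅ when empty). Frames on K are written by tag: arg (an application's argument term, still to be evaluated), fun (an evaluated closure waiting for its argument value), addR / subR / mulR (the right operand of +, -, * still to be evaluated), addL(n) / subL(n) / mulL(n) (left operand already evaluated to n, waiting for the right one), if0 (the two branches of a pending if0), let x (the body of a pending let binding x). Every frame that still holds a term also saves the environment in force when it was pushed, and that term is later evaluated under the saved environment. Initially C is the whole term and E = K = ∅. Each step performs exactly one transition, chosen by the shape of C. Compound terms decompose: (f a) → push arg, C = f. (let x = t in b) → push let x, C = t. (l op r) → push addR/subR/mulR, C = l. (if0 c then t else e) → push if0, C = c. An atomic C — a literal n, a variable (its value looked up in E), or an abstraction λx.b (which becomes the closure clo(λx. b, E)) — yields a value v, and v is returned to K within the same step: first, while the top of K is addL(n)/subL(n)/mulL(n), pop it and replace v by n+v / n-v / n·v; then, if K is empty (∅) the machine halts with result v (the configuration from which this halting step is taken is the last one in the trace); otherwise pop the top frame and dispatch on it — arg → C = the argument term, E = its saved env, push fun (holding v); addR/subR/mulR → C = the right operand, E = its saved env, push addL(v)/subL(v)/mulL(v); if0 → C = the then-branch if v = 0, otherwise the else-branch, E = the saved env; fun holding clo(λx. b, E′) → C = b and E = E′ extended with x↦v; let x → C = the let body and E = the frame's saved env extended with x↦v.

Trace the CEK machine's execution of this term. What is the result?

[0] <C=((λu. ((λw. ((λy. (if0 (w + 2) then 4 else w)) 1)) u)) (let q = (7 * 2) in ((λy. ((λx. 2) q)) (let z = q in -4)))), E=∅, K=∅>
[1] <C=(λu. ((λw. ((λy. (if0 (w + 2) then 4 else w)) 1)) u)), E=∅, K=[arg]>
[2] <C=(let q = (7 * 2) in ((λy. ((λx. 2) q)) (let z = q in -4))), E=∅, K=[fun]>
[3] <C=(7 * 2), E=∅, K=[let q :: fun]>
[4] <C=7, E=∅, K=[mulR :: let q :: fun]>
[5] <C=2, E=∅, K=[mulL(7) :: let q :: fun]>
[6] <C=((λy. ((λx. 2) q)) (let z = q in -4)), E={q↦14}, K=[fun]>
[7] <C=(λy. ((λx. 2) q)), E={q↦14}, K=[arg :: fun]>
[8] <C=(let z = q in -4), E={q↦14}, K=[fun :: fun]>
[9] <C=q, E={q↦14}, K=[let z :: fun :: fun]>
[10] <C=-4, E={z↦14, q↦14}, K=[fun :: fun]>
[11] <C=((λx. 2) q), E={y↦-4, q↦14}, K=[fun]>
[12] <C=(λx. 2), E={y↦-4, q↦14}, K=[arg :: fun]>
[13] <C=q, E={y↦-4, q↦14}, K=[fun :: fun]>
[14] <C=2, E={x↦14, y↦-4, q↦14}, K=[fun]>
[15] <C=((λw. ((λy. (if0 (w + 2) then 4 else w)) 1)) u), E={u↦2}, K=∅>
[16] <C=(λw. ((λy. (if0 (w + 2) then 4 else w)) 1)), E={u↦2}, K=[arg]>
[17] <C=u, E={u↦2}, K=[fun]>
[18] <C=((λy. (if0 (w + 2) then 4 else w)) 1), E={w↦2, u↦2}, K=∅>
[19] <C=(λy. (if0 (w + 2) then 4 else w)), E={w↦2, u↦2}, K=[arg]>
[20] <C=1, E={w↦2, u↦2}, K=[fun]>
[21] <C=(if0 (w + 2) then 4 else w), E={y↦1, w↦2, u↦2}, K=∅>
[22] <C=(w + 2), E={y↦1, w↦2, u↦2}, K=[if0]>
[23] <C=w, E={y↦1, w↦2, u↦2}, K=[addR :: if0]>
[24] <C=2, E={y↦1, w↦2, u↦2}, K=[addL(2) :: if0]>
[25] <C=w, E={y↦1, w↦2, u↦2}, K=∅>
→ final value 2

Answer: 2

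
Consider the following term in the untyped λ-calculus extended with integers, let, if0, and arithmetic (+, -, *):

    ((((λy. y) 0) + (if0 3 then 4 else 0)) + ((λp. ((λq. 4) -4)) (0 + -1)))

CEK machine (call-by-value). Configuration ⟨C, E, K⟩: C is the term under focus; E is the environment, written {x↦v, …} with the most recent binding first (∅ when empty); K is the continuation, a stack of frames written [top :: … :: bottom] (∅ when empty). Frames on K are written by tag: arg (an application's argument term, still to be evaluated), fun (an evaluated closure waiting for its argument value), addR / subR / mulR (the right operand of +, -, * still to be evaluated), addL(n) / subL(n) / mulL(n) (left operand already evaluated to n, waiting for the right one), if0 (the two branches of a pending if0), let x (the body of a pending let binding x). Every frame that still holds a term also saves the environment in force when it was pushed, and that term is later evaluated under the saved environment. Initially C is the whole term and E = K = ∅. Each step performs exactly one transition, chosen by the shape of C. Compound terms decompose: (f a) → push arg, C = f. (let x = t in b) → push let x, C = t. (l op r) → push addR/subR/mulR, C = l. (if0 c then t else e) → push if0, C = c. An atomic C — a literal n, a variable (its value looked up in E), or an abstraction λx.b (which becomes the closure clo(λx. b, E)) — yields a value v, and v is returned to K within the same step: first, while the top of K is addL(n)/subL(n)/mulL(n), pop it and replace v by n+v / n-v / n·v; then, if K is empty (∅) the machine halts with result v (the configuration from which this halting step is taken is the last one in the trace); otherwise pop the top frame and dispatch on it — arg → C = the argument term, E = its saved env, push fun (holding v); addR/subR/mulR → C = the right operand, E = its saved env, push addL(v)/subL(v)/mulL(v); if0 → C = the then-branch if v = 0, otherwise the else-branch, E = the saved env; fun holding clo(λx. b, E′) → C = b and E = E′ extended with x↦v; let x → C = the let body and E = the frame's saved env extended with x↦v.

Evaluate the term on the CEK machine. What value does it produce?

step 0: ⟨C=((((λy. y) 0) + (if0 3 then 4 else 0)) + ((λp. ((λq. 4) -4)) (0 + -1))); E=∅; K=∅⟩
step 1: ⟨C=(((λy. y) 0) + (if0 3 then 4 else 0)); E=∅; K=[addR]⟩
step 2: ⟨C=((λy. y) 0); E=∅; K=[addR :: addR]⟩
step 3: ⟨C=(λy. y); E=∅; K=[arg :: addR :: addR]⟩
step 4: ⟨C=0; E=∅; K=[fun :: addR :: addR]⟩
step 5: ⟨C=y; E={y↦0}; K=[addR :: addR]⟩
step 6: ⟨C=(if0 3 then 4 else 0); E=∅; K=[addL(0) :: addR]⟩
step 7: ⟨C=3; E=∅; K=[if0 :: addL(0) :: addR]⟩
step 8: ⟨C=0; E=∅; K=[addL(0) :: addR]⟩
step 9: ⟨C=((λp. ((λq. 4) -4)) (0 + -1)); E=∅; K=[addL(0)]⟩
step 10: ⟨C=(λp. ((λq. 4) -4)); E=∅; K=[arg :: addL(0)]⟩
step 11: ⟨C=(0 + -1); E=∅; K=[fun :: addL(0)]⟩
step 12: ⟨C=0; E=∅; K=[addR :: fun :: addL(0)]⟩
step 13: ⟨C=-1; E=∅; K=[addL(0) :: fun :: addL(0)]⟩
step 14: ⟨C=((λq. 4) -4); E={p↦-1}; K=[addL(0)]⟩
step 15: ⟨C=(λq. 4); E={p↦-1}; K=[arg :: addL(0)]⟩
step 16: ⟨C=-4; E={p↦-1}; K=[fun :: addL(0)]⟩
step 17: ⟨C=4; E={q↦-4, p↦-1}; K=[addL(0)]⟩
→ final value 4

Answer: 4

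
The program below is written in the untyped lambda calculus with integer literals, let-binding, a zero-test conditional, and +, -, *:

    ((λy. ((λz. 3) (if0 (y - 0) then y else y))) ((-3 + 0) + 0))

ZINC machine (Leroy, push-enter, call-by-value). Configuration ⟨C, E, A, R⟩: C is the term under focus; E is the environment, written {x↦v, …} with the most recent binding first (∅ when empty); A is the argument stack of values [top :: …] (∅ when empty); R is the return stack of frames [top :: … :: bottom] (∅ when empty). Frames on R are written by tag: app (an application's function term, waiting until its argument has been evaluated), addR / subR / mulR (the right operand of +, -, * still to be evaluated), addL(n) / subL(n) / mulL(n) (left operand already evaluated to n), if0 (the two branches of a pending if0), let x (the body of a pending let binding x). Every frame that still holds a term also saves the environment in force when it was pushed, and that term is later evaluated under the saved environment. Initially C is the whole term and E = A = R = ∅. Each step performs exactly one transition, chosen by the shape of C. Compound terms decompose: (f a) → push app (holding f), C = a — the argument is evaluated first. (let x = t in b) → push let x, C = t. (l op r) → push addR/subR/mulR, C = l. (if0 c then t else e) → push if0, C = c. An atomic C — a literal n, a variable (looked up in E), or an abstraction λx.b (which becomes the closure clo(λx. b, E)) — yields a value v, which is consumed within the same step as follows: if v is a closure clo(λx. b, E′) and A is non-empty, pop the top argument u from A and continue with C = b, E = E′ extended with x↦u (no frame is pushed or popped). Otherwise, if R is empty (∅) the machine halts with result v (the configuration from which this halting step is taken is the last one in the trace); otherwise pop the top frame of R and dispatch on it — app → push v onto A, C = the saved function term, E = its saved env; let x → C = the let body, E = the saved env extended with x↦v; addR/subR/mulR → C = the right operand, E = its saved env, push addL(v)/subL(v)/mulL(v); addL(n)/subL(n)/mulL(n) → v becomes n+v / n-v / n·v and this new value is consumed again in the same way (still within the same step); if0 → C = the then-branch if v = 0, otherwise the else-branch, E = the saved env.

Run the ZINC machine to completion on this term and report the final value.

0. ⟨C=((λy. ((λz. 3) (if0 (y - 0) then y else y))) ((-3 + 0) + 0)); E=∅; A=∅; R=∅⟩
1. ⟨C=((-3 + 0) + 0); E=∅; A=∅; R=[app]⟩
2. ⟨C=(-3 + 0); E=∅; A=∅; R=[addR :: app]⟩
3. ⟨C=-3; E=∅; A=∅; R=[addR :: addR :: app]⟩
4. ⟨C=0; E=∅; A=∅; R=[addL(-3) :: addR :: app]⟩
5. ⟨C=0; E=∅; A=∅; R=[addL(-3) :: app]⟩
6. ⟨C=(λy. ((λz. 3) (if0 (y - 0) then y else y))); E=∅; A=[-3]; R=∅⟩
7. ⟨C=((λz. 3) (if0 (y - 0) then y else y)); E={y↦-3}; A=∅; R=∅⟩
8. ⟨C=(if0 (y - 0) then y else y); E={y↦-3}; A=∅; R=[app]⟩
9. ⟨C=(y - 0); E={y↦-3}; A=∅; R=[if0 :: app]⟩
10. ⟨C=y; E={y↦-3}; A=∅; R=[subR :: if0 :: app]⟩
11. ⟨C=0; E={y↦-3}; A=∅; R=[subL(-3) :: if0 :: app]⟩
12. ⟨C=y; E={y↦-3}; A=∅; R=[app]⟩
13. ⟨C=(λz. 3); E={y↦-3}; A=[-3]; R=∅⟩
14. ⟨C=3; E={z↦-3, y↦-3}; A=∅; R=∅⟩
→ final value 3

Answer: 3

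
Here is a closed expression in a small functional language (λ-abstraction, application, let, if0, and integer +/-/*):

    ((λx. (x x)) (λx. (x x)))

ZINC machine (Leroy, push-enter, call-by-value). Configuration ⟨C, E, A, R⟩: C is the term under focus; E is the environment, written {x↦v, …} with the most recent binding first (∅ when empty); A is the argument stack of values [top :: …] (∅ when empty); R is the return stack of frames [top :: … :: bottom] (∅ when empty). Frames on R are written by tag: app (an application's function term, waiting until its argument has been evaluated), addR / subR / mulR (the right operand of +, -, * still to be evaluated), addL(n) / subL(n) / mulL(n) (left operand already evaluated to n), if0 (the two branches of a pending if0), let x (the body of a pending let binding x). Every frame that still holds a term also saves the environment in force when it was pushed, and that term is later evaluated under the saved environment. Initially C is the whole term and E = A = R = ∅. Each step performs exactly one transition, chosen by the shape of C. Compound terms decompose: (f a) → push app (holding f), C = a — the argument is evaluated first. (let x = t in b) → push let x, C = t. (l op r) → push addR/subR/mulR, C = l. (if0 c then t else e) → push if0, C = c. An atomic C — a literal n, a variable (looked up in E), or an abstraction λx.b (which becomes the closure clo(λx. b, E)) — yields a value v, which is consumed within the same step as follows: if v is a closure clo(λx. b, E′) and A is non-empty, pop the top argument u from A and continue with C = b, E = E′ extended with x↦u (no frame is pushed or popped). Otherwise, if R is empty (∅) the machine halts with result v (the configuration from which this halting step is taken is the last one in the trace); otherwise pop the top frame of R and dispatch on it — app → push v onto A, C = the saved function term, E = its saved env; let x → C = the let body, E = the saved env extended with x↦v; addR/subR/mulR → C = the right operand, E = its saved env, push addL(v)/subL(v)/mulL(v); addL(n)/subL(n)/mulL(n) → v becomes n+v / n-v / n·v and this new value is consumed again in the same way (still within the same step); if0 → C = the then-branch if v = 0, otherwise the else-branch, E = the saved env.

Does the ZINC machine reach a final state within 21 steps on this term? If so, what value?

0. [C=((λx. (x x)) (λx. (x x))) | E=∅ | A=∅ | R=∅]
1. [C=(λx. (x x)) | E=∅ | A=∅ | R=[app]]
2. [C=(λx. (x x)) | E=∅ | A=[clo(λx. (x x), ∅)] | R=∅]
3. [C=(x x) | E={x↦clo(λx. (x x), ∅)} | A=∅ | R=∅]
4. [C=x | E={x↦clo(λx. (x x), ∅)} | A=∅ | R=[app]]
5. [C=x | E={x↦clo(λx. (x x), ∅)} | A=[clo(λx. (x x), ∅)] | R=∅]
… configuration repeats with period 3 (steps 3–5 recur indefinitely) …

Answer: DIVERGES (no final state within 21 steps)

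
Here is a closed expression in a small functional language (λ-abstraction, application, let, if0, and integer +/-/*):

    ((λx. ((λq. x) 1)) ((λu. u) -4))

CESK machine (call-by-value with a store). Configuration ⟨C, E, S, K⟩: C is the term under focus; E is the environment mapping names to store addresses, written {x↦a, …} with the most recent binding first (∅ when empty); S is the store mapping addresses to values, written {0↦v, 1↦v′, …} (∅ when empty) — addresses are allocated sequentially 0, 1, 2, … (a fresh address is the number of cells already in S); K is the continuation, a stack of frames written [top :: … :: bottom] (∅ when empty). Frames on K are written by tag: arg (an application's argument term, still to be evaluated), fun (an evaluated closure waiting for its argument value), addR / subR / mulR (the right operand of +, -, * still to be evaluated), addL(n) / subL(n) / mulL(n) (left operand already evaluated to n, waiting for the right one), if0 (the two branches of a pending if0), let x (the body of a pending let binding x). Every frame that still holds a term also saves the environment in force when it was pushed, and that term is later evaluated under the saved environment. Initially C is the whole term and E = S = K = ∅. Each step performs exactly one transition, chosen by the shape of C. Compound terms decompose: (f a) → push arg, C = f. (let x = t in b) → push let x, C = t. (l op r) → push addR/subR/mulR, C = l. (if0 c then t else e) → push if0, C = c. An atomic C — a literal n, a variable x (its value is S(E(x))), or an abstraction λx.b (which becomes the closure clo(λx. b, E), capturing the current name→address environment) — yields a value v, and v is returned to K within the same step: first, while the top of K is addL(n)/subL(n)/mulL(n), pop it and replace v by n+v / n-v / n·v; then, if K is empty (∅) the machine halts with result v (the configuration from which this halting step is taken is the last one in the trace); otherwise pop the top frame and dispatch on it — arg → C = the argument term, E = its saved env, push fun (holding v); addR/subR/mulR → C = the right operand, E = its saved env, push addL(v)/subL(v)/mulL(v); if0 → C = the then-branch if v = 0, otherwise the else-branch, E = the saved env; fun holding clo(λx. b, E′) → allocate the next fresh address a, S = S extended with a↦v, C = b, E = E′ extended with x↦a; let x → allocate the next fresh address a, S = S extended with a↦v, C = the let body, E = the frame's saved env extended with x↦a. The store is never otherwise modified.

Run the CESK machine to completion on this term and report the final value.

Answer: -4

Execution trace:
0. <C=((λx. ((λq. x) 1)) ((λu. u) -4)), E=∅, S=∅, K=∅>
1. <C=(λx. ((λq. x) 1)), E=∅, S=∅, K=[arg]>
2. <C=((λu. u) -4), E=∅, S=∅, K=[fun]>
3. <C=(λu. u), E=∅, S=∅, K=[arg :: fun]>
4. <C=-4, E=∅, S=∅, K=[fun :: fun]>
5. <C=u, E={u↦0}, S={0↦-4}, K=[fun]>
6. <C=((λq. x) 1), E={x↦1}, S={0↦-4, 1↦-4}, K=∅>
7. <C=(λq. x), E={x↦1}, S={0↦-4, 1↦-4}, K=[arg]>
8. <C=1, E={x↦1}, S={0↦-4, 1↦-4}, K=[fun]>
9. <C=x, E={q↦2, x↦1}, S={0↦-4, 1↦-4, 2↦1}, K=∅>
→ final value -4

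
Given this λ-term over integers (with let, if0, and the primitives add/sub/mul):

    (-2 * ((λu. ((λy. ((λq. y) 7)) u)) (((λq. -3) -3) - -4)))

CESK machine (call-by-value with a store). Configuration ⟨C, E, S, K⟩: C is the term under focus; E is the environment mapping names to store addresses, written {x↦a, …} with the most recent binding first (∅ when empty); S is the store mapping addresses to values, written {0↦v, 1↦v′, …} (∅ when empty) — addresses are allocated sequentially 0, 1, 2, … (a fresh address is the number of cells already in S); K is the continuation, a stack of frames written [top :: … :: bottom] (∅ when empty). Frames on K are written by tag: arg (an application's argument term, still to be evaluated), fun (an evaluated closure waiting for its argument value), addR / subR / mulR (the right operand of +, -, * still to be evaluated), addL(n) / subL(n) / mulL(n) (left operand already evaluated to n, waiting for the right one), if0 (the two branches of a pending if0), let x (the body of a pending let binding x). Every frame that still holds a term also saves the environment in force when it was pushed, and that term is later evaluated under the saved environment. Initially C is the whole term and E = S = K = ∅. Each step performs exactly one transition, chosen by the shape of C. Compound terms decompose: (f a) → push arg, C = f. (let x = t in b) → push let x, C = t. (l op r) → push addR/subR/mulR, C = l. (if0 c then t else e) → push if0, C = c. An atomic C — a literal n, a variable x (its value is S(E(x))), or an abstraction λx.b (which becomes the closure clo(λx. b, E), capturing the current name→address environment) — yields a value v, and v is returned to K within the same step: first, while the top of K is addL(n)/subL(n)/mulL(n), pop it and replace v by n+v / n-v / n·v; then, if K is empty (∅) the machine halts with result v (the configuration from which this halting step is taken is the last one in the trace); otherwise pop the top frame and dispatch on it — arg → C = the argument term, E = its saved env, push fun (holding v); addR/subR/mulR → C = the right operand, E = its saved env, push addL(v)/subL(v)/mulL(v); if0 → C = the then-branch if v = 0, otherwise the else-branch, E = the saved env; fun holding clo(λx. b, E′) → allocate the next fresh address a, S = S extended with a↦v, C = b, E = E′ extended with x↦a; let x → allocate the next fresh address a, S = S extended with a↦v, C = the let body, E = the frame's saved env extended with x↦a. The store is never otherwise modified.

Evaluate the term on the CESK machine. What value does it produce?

Answer: -2

Execution trace:
[0] <C=(-2 * ((λu. ((λy. ((λq. y) 7)) u)) (((λq. -3) -3) - -4))), E=∅, S=∅, K=∅>
[1] <C=-2, E=∅, S=∅, K=[mulR]>
[2] <C=((λu. ((λy. ((λq. y) 7)) u)) (((λq. -3) -3) - -4)), E=∅, S=∅, K=[mulL(-2)]>
[3] <C=(λu. ((λy. ((λq. y) 7)) u)), E=∅, S=∅, K=[arg :: mulL(-2)]>
[4] <C=(((λq. -3) -3) - -4), E=∅, S=∅, K=[fun :: mulL(-2)]>
[5] <C=((λq. -3) -3), E=∅, S=∅, K=[subR :: fun :: mulL(-2)]>
[6] <C=(λq. -3), E=∅, S=∅, K=[arg :: subR :: fun :: mulL(-2)]>
[7] <C=-3, E=∅, S=∅, K=[fun :: subR :: fun :: mulL(-2)]>
[8] <C=-3, E={q↦0}, S={0↦-3}, K=[subR :: fun :: mulL(-2)]>
[9] <C=-4, E=∅, S={0↦-3}, K=[subL(-3) :: fun :: mulL(-2)]>
[10] <C=((λy. ((λq. y) 7)) u), E={u↦1}, S={0↦-3, 1↦1}, K=[mulL(-2)]>
[11] <C=(λy. ((λq. y) 7)), E={u↦1}, S={0↦-3, 1↦1}, K=[arg :: mulL(-2)]>
[12] <C=u, E={u↦1}, S={0↦-3, 1↦1}, K=[fun :: mulL(-2)]>
[13] <C=((λq. y) 7), E={y↦2, u↦1}, S={0↦-3, 1↦1, 2↦1}, K=[mulL(-2)]>
[14] <C=(λq. y), E={y↦2, u↦1}, S={0↦-3, 1↦1, 2↦1}, K=[arg :: mulL(-2)]>
[15] <C=7, E={y↦2, u↦1}, S={0↦-3, 1↦1, 2↦1}, K=[fun :: mulL(-2)]>
[16] <C=y, E={q↦3, y↦2, u↦1}, S={0↦-3, 1↦1, 2↦1, 3↦7}, K=[mulL(-2)]>
→ final value -2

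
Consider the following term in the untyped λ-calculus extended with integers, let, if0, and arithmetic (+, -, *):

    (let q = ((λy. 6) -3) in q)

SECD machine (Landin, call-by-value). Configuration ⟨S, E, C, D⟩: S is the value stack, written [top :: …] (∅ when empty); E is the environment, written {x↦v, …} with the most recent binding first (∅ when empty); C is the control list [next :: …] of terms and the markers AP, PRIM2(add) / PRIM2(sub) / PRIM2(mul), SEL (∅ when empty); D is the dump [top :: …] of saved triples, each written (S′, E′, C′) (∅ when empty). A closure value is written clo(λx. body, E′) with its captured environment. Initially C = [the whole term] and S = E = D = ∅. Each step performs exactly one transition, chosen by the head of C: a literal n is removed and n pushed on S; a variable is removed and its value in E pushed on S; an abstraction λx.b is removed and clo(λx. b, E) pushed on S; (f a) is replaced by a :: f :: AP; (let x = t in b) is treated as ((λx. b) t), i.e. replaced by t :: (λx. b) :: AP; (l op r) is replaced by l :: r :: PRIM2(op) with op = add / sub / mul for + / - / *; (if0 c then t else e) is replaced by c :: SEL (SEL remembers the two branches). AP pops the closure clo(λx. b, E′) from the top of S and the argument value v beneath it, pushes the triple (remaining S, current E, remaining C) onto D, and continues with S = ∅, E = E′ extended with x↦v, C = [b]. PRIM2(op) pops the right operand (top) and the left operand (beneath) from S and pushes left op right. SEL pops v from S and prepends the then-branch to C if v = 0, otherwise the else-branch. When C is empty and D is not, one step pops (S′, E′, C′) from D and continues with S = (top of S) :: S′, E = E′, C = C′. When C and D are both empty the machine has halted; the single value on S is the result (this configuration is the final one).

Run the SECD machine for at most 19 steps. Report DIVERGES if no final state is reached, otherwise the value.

t=0: ⟨S=∅; E=∅; C=[(let q = ((λy. 6) -3) in q)]; D=∅⟩
t=1: ⟨S=∅; E=∅; C=[((λy. 6) -3) :: (λq. q) :: AP]; D=∅⟩
t=2: ⟨S=∅; E=∅; C=[-3 :: (λy. 6) :: AP :: (λq. q) :: AP]; D=∅⟩
t=3: ⟨S=[-3]; E=∅; C=[(λy. 6) :: AP :: (λq. q) :: AP]; D=∅⟩
t=4: ⟨S=[clo(λy. 6, ∅) :: -3]; E=∅; C=[AP :: (λq. q) :: AP]; D=∅⟩
t=5: ⟨S=∅; E={y↦-3}; C=[6]; D=[(∅, ∅, [(λq. q) :: AP])]⟩
t=6: ⟨S=[6]; E={y↦-3}; C=∅; D=[(∅, ∅, [(λq. q) :: AP])]⟩
t=7: ⟨S=[6]; E=∅; C=[(λq. q) :: AP]; D=∅⟩
t=8: ⟨S=[clo(λq. q, ∅) :: 6]; E=∅; C=[AP]; D=∅⟩
t=9: ⟨S=∅; E={q↦6}; C=[q]; D=[(∅, ∅, ∅)]⟩
t=10: ⟨S=[6]; E={q↦6}; C=∅; D=[(∅, ∅, ∅)]⟩
t=11: ⟨S=[6]; E=∅; C=∅; D=∅⟩
→ final value 6

Answer: 6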